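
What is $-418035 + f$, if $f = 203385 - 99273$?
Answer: $-313923$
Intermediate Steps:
$f = 104112$
$-418035 + f = -418035 + 104112 = -313923$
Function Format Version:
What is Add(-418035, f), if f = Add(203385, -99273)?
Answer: -313923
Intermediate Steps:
f = 104112
Add(-418035, f) = Add(-418035, 104112) = -313923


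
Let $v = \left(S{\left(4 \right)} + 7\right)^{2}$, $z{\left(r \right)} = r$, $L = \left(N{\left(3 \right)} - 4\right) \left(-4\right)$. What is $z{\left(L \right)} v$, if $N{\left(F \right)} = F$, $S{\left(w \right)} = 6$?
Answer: $676$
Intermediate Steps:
$L = 4$ ($L = \left(3 - 4\right) \left(-4\right) = \left(-1\right) \left(-4\right) = 4$)
$v = 169$ ($v = \left(6 + 7\right)^{2} = 13^{2} = 169$)
$z{\left(L \right)} v = 4 \cdot 169 = 676$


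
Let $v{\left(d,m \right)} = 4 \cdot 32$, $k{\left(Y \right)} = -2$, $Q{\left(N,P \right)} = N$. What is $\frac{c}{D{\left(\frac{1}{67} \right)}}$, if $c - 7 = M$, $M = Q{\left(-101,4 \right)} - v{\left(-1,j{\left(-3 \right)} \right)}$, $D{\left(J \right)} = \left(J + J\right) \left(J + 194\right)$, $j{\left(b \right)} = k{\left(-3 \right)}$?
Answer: $- \frac{166093}{4333} \approx -38.332$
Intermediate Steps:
$j{\left(b \right)} = -2$
$v{\left(d,m \right)} = 128$
$D{\left(J \right)} = 2 J \left(194 + J\right)$
$M = -229$ ($M = -101 - 128 = -229$)
$c = -222$ ($c = 7 - 229 = -222$)
$\frac{c}{D{\left(\frac{1}{67} \right)}} = - \frac{222}{2 \cdot \frac{1}{67} \left(194 + \frac{1}{67}\right)} = - \frac{222}{2 \cdot \frac{1}{67} \cdot \frac{12999}{67}} = - \frac{222}{\frac{25998}{4489}} = \left(-222\right) \frac{4489}{25998} = - \frac{166093}{4333}$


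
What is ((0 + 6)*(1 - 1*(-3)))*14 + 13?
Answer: 349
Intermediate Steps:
((0 + 6)*(1 - 1*(-3)))*14 + 13 = (6*(1 + 3))*14 + 13 = (6*4)*14 + 13 = 24*14 + 13 = 336 + 13 = 349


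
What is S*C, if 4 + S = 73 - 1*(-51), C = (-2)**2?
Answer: 480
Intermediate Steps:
C = 4
S = 120 (S = -4 + (73 - 1*(-51)) = -4 + (73 + 51) = -4 + 124 = 120)
S*C = 120*4 = 480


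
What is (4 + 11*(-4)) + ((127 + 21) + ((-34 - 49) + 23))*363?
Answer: 31904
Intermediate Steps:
(4 + 11*(-4)) + ((127 + 21) + ((-34 - 49) + 23))*363 = (4 - 44) + (148 + (-83 + 23))*363 = -40 + (148 - 60)*363 = -40 + 88*363 = -40 + 31944 = 31904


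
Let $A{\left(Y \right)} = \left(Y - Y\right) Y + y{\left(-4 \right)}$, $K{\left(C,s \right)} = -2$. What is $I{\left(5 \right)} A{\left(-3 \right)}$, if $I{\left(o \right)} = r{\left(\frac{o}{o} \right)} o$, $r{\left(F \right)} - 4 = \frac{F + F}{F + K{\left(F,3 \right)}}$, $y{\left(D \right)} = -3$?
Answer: $-30$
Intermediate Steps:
$r{\left(F \right)} = 4 + \frac{2 F}{-2 + F}$ ($r{\left(F \right)} = 4 + \frac{F + F}{F - 2} = 4 + \frac{2 F}{-2 + F}$)
$I{\left(o \right)} = 2 o$ ($I{\left(o \right)} = \frac{2 \left(-4 + 3 \frac{o}{o}\right)}{-2 + \frac{o}{o}} o = \frac{2 \left(-4 + 3 \cdot 1\right)}{-2 + 1} o = \frac{2 \left(-4 + 3\right)}{-1} o = 2 \left(-1\right) \left(-1\right) o = 2 o$)
$A{\left(Y \right)} = -3$ ($A{\left(Y \right)} = \left(Y - Y\right) Y - 3 = 0 Y - 3 = 0 - 3 = -3$)
$I{\left(5 \right)} A{\left(-3 \right)} = 2 \cdot 5 \left(-3\right) = 10 \left(-3\right) = -30$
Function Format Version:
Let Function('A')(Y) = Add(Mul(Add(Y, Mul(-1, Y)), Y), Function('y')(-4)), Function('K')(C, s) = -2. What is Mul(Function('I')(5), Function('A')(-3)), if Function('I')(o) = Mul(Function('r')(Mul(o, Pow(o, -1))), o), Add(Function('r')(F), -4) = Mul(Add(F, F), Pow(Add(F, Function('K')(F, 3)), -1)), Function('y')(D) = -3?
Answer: -30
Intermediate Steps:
Function('r')(F) = Add(4, Mul(2, F, Pow(Add(-2, F), -1))) (Function('r')(F) = Add(4, Mul(Add(F, F), Pow(Add(F, -2), -1))) = Add(4, Mul(Mul(2, F), Pow(Add(-2, F), -1))) = Add(4, Mul(2, F, Pow(Add(-2, F), -1))))
Function('I')(o) = Mul(2, o) (Function('I')(o) = Mul(Mul(2, Pow(Add(-2, Mul(o, Pow(o, -1))), -1), Add(-4, Mul(3, Mul(o, Pow(o, -1))))), o) = Mul(Mul(2, Pow(Add(-2, 1), -1), Add(-4, Mul(3, 1))), o) = Mul(Mul(2, Pow(-1, -1), Add(-4, 3)), o) = Mul(Mul(2, -1, -1), o) = Mul(2, o))
Function('A')(Y) = -3 (Function('A')(Y) = Add(Mul(Add(Y, Mul(-1, Y)), Y), -3) = Add(Mul(0, Y), -3) = Add(0, -3) = -3)
Mul(Function('I')(5), Function('A')(-3)) = Mul(Mul(2, 5), -3) = Mul(10, -3) = -30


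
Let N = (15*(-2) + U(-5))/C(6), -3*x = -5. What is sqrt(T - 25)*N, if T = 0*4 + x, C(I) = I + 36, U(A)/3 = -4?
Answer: -I*sqrt(210)/3 ≈ -4.8305*I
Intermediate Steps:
U(A) = -12 (U(A) = 3*(-4) = -12)
C(I) = 36 + I
x = 5/3 (x = -1/3*(-5) = 5/3 ≈ 1.6667)
N = -1 (N = (15*(-2) - 12)/(36 + 6) = (-30 - 12)/42 = -42*1/42 = -1)
T = 5/3 (T = 0*4 + 5/3 = 0 + 5/3 = 5/3 ≈ 1.6667)
sqrt(T - 25)*N = sqrt(5/3 - 25)*(-1) = sqrt(-70/3)*(-1) = (I*sqrt(210)/3)*(-1) = -I*sqrt(210)/3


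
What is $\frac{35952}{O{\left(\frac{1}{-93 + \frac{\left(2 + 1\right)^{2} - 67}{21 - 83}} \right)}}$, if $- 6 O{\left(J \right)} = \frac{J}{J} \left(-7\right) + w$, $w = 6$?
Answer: $215712$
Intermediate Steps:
$O{\left(J \right)} = \frac{1}{6}$ ($O{\left(J \right)} = - \frac{\frac{J}{J} \left(-7\right) + 6}{6} = - \frac{1 \left(-7\right) + 6}{6} = - \frac{-7 + 6}{6} = \left(- \frac{1}{6}\right) \left(-1\right) = \frac{1}{6}$)
$\frac{35952}{O{\left(\frac{1}{-93 + \frac{\left(2 + 1\right)^{2} - 67}{21 - 83}} \right)}} = 35952 \frac{1}{\frac{1}{6}} = 35952 \cdot 6 = 215712$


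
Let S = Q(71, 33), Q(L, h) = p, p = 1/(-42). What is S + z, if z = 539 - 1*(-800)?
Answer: 56237/42 ≈ 1339.0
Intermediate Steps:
p = -1/42 ≈ -0.023810
Q(L, h) = -1/42
S = -1/42 ≈ -0.023810
z = 1339 (z = 539 + 800 = 1339)
S + z = -1/42 + 1339 = 56237/42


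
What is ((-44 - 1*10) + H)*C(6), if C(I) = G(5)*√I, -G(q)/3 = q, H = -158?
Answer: 3180*√6 ≈ 7789.4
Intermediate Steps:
G(q) = -3*q
C(I) = -15*√I (C(I) = (-3*5)*√I = -15*√I)
((-44 - 1*10) + H)*C(6) = ((-44 - 1*10) - 158)*(-15*√6) = ((-44 - 10) - 158)*(-15*√6) = (-54 - 158)*(-15*√6) = -(-3180)*√6 = 3180*√6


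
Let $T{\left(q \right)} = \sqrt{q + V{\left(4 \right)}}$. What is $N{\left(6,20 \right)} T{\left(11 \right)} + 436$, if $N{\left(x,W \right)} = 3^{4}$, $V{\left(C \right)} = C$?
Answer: $436 + 81 \sqrt{15} \approx 749.71$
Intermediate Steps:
$N{\left(x,W \right)} = 81$
$T{\left(q \right)} = \sqrt{4 + q}$ ($T{\left(q \right)} = \sqrt{q + 4} = \sqrt{4 + q}$)
$N{\left(6,20 \right)} T{\left(11 \right)} + 436 = 81 \sqrt{4 + 11} + 436 = 81 \sqrt{15} + 436 = 436 + 81 \sqrt{15}$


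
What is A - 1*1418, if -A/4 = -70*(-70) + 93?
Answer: -21390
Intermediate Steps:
A = -19972 (A = -4*(-70*(-70) + 93) = -4*(4900 + 93) = -4*4993 = -19972)
A - 1*1418 = -19972 - 1*1418 = -19972 - 1418 = -21390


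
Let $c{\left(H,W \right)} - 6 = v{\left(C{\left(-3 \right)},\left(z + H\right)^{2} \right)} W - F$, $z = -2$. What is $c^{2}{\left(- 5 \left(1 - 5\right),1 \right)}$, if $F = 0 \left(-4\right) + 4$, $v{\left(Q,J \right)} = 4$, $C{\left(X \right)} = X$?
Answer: $36$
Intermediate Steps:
$F = 4$ ($F = 0 + 4 = 4$)
$c{\left(H,W \right)} = 2 + 4 W$ ($c{\left(H,W \right)} = 6 + \left(4 W - 4\right) = 6 + \left(-4 + 4 W\right) = 2 + 4 W$)
$c^{2}{\left(- 5 \left(1 - 5\right),1 \right)} = \left(2 + 4 \cdot 1\right)^{2} = \left(2 + 4\right)^{2} = 6^{2} = 36$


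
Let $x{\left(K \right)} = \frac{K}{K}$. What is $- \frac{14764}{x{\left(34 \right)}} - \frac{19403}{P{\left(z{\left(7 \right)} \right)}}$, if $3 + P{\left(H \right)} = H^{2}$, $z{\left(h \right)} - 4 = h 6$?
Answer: $- \frac{31215735}{2113} \approx -14773.0$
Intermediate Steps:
$z{\left(h \right)} = 4 + 6 h$ ($z{\left(h \right)} = 4 + h 6 = 4 + 6 h$)
$P{\left(H \right)} = -3 + H^{2}$
$x{\left(K \right)} = 1$
$- \frac{14764}{x{\left(34 \right)}} - \frac{19403}{P{\left(z{\left(7 \right)} \right)}} = - \frac{14764}{1} - \frac{19403}{-3 + \left(4 + 6 \cdot 7\right)^{2}} = \left(-14764\right) 1 - \frac{19403}{-3 + \left(4 + 42\right)^{2}} = -14764 - \frac{19403}{-3 + 46^{2}} = -14764 - \frac{19403}{-3 + 2116} = -14764 - \frac{19403}{2113} = - \frac{31215735}{2113}$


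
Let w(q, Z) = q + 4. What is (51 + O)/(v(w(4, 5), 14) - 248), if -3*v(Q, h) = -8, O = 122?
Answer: -519/736 ≈ -0.70516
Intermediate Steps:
w(q, Z) = 4 + q
v(Q, h) = 8/3 (v(Q, h) = -⅓*(-8) = 8/3)
(51 + O)/(v(w(4, 5), 14) - 248) = (51 + 122)/(8/3 - 248) = 173/(-736/3) = 173*(-3/736) = -519/736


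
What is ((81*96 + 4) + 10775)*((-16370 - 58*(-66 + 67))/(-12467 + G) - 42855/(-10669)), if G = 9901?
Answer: 2646279420705/13688327 ≈ 1.9332e+5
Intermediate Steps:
((81*96 + 4) + 10775)*((-16370 - 58*(-66 + 67))/(-12467 + G) - 42855/(-10669)) = ((81*96 + 4) + 10775)*((-16370 - 58*(-66 + 67))/(-12467 + 9901) - 42855/(-10669)) = ((7776 + 4) + 10775)*((-16370 - 58*1)/(-2566) - 42855*(-1/10669)) = (7780 + 10775)*((-16370 - 58)*(-1/2566) + 42855/10669) = 18555*(-16428*(-1/2566) + 42855/10669) = 18555*(8214/1283 + 42855/10669) = 18555*(142618131/13688327) = 2646279420705/13688327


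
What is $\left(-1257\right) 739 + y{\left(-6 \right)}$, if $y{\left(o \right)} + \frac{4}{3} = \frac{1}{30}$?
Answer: $- \frac{9289243}{10} \approx -9.2892 \cdot 10^{5}$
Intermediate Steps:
$y{\left(o \right)} = - \frac{13}{10}$ ($y{\left(o \right)} = - \frac{4}{3} + \frac{1}{30} = - \frac{13}{10}$)
$\left(-1257\right) 739 + y{\left(-6 \right)} = \left(-1257\right) 739 - \frac{13}{10} = -928923 - \frac{13}{10} = - \frac{9289243}{10}$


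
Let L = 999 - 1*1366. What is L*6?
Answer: -2202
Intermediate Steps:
L = -367 (L = 999 - 1366 = -367)
L*6 = -367*6 = -2202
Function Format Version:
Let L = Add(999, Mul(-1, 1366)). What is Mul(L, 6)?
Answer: -2202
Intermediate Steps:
L = -367 (L = Add(999, -1366) = -367)
Mul(L, 6) = Mul(-367, 6) = -2202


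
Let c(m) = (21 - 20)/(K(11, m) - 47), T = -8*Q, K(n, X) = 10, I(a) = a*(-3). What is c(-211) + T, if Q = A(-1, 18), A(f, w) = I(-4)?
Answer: -3553/37 ≈ -96.027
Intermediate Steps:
I(a) = -3*a
A(f, w) = 12 (A(f, w) = -3*(-4) = 12)
Q = 12
T = -96 (T = -8*12 = -96)
c(m) = -1/37 (c(m) = (21 - 20)/(10 - 47) = 1/(-37) = 1*(-1/37) = -1/37)
c(-211) + T = -1/37 - 96 = -3553/37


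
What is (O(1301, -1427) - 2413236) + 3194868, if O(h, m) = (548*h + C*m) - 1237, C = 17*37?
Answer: 595760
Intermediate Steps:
C = 629
O(h, m) = -1237 + 548*h + 629*m (O(h, m) = (548*h + 629*m) - 1237 = -1237 + 548*h + 629*m)
(O(1301, -1427) - 2413236) + 3194868 = ((-1237 + 548*1301 + 629*(-1427)) - 2413236) + 3194868 = ((-1237 + 712948 - 897583) - 2413236) + 3194868 = (-185872 - 2413236) + 3194868 = -2599108 + 3194868 = 595760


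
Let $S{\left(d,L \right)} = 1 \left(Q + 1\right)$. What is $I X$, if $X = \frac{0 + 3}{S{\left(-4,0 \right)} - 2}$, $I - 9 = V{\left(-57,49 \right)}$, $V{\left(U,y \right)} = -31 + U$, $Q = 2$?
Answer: $-237$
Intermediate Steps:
$S{\left(d,L \right)} = 3$ ($S{\left(d,L \right)} = 1 \left(2 + 1\right) = 1 \cdot 3 = 3$)
$I = -79$ ($I = 9 - 88 = -79$)
$X = 3$ ($X = \frac{0 + 3}{3 - 2} = \frac{3}{1} = 3 \cdot 1 = 3$)
$I X = \left(-79\right) 3 = -237$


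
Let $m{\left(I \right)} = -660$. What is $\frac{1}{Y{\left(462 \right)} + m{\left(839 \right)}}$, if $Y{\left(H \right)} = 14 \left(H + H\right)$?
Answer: $\frac{1}{12276} \approx 8.146 \cdot 10^{-5}$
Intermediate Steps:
$Y{\left(H \right)} = 28 H$ ($Y{\left(H \right)} = 14 \cdot 2 H = 28 H$)
$\frac{1}{Y{\left(462 \right)} + m{\left(839 \right)}} = \frac{1}{28 \cdot 462 - 660} = \frac{1}{12936 - 660} = \frac{1}{12276}$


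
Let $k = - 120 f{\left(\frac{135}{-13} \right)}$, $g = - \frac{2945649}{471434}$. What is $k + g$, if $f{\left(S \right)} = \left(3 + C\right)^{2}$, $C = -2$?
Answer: $- \frac{59517729}{471434} \approx -126.25$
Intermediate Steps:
$f{\left(S \right)} = 1$ ($f{\left(S \right)} = \left(3 - 2\right)^{2} = 1^{2} = 1$)
$g = - \frac{2945649}{471434}$ ($g = \left(-2945649\right) \frac{1}{471434} = - \frac{2945649}{471434} \approx -6.2483$)
$k = -120$ ($k = \left(-120\right) 1 = -120$)
$k + g = -120 - \frac{2945649}{471434} = - \frac{59517729}{471434}$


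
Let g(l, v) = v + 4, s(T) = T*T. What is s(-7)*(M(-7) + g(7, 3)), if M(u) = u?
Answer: 0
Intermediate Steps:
s(T) = T²
g(l, v) = 4 + v
s(-7)*(M(-7) + g(7, 3)) = (-7)²*(-7 + (4 + 3)) = 49*(-7 + 7) = 49*0 = 0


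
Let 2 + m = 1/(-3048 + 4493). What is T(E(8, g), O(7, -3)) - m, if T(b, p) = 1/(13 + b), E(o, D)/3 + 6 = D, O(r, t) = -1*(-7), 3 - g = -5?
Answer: 56336/27455 ≈ 2.0519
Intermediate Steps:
g = 8 (g = 3 - 1*(-5) = 3 + 5 = 8)
O(r, t) = 7
E(o, D) = -18 + 3*D
m = -2889/1445 (m = -2 + 1/(-3048 + 4493) = -2 + 1/1445 = -2889/1445 ≈ -1.9993)
T(E(8, g), O(7, -3)) - m = 1/(13 + (-18 + 3*8)) - 1*(-2889/1445) = 1/(13 + (-18 + 24)) + 2889/1445 = 1/(13 + 6) + 2889/1445 = 1/19 + 2889/1445 = 56336/27455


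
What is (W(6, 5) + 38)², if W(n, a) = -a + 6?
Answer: 1521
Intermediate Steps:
W(n, a) = 6 - a
(W(6, 5) + 38)² = ((6 - 1*5) + 38)² = ((6 - 5) + 38)² = (1 + 38)² = 39² = 1521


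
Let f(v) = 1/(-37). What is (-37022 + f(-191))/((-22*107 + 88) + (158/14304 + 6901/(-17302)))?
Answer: 84753127928880/5188355997823 ≈ 16.335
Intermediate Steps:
f(v) = -1/37
(-37022 + f(-191))/((-22*107 + 88) + (158/14304 + 6901/(-17302))) = (-37022 - 1/37)/((-22*107 + 88) + (158/14304 + 6901/(-17302))) = -1369815/(37*((-2354 + 88) + (158*(1/14304) + 6901*(-1/17302)))) = -1369815/(37*(-2266 + (79/7152 - 6901/17302))) = -1369815/(37*(-2266 - 23994547/61871952)) = -1369815/(37*(-140225837779/61871952)) = -1369815/37*(-61871952/140225837779) = 84753127928880/5188355997823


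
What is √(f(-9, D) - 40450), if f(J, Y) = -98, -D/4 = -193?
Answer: 2*I*√10137 ≈ 201.37*I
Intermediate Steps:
D = 772 (D = -4*(-193) = 772)
√(f(-9, D) - 40450) = √(-98 - 40450) = √(-40548) = 2*I*√10137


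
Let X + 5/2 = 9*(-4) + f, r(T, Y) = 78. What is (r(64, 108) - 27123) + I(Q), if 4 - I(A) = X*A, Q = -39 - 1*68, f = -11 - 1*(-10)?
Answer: -62535/2 ≈ -31268.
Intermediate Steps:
f = -1 (f = -11 + 10 = -1)
Q = -107 (Q = -39 - 68 = -107)
X = -79/2 (X = -5/2 + (9*(-4) - 1) = -5/2 + (-36 - 1) = -5/2 - 37 = -79/2 ≈ -39.500)
I(A) = 4 + 79*A/2 (I(A) = 4 - (-79)*A/2 = 4 + 79*A/2)
(r(64, 108) - 27123) + I(Q) = (78 - 27123) + (4 + (79/2)*(-107)) = -27045 + (4 - 8453/2) = -27045 - 8445/2 = -62535/2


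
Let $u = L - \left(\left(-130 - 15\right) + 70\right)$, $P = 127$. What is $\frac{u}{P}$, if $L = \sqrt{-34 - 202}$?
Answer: $\frac{75}{127} + \frac{2 i \sqrt{59}}{127} \approx 0.59055 + 0.12096 i$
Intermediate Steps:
$L = 2 i \sqrt{59}$ ($L = \sqrt{-236} = 2 i \sqrt{59} \approx 15.362 i$)
$u = 75 + 2 i \sqrt{59}$ ($u = 2 i \sqrt{59} - \left(\left(-130 - 15\right) + 70\right) = 2 i \sqrt{59} - \left(-145 + 70\right) = 2 i \sqrt{59} - -75 = 2 i \sqrt{59} + 75 = 75 + 2 i \sqrt{59} \approx 75.0 + 15.362 i$)
$\frac{u}{P} = \frac{75 + 2 i \sqrt{59}}{127} = \left(75 + 2 i \sqrt{59}\right) \frac{1}{127} = \frac{75}{127} + \frac{2 i \sqrt{59}}{127}$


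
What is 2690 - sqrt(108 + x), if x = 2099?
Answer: 2690 - sqrt(2207) ≈ 2643.0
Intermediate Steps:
2690 - sqrt(108 + x) = 2690 - sqrt(108 + 2099) = 2690 - sqrt(2207)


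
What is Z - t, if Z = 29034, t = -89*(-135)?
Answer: 17019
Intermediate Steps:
t = 12015
Z - t = 29034 - 1*12015 = 29034 - 12015 = 17019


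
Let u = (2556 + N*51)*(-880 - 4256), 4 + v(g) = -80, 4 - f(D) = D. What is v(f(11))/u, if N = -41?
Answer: 7/199020 ≈ 3.5172e-5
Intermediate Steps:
f(D) = 4 - D
v(g) = -84 (v(g) = -4 - 80 = -84)
u = -2388240 (u = (2556 - 41*51)*(-880 - 4256) = (2556 - 2091)*(-5136) = 465*(-5136) = -2388240)
v(f(11))/u = -84/(-2388240) = -84*(-1/2388240) = 7/199020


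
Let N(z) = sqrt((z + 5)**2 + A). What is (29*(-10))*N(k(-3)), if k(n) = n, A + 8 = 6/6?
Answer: -290*I*sqrt(3) ≈ -502.29*I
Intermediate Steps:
A = -7 (A = -8 + 6/6 = -8 + 6*(1/6) = -8 + 1 = -7)
N(z) = sqrt(-7 + (5 + z)**2) (N(z) = sqrt((z + 5)**2 - 7) = sqrt((5 + z)**2 - 7) = sqrt(-7 + (5 + z)**2))
(29*(-10))*N(k(-3)) = (29*(-10))*sqrt(-7 + (5 - 3)**2) = -290*sqrt(-7 + 2**2) = -290*sqrt(-7 + 4) = -290*I*sqrt(3)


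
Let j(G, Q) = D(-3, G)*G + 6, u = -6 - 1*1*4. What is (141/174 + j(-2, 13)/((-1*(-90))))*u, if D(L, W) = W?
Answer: -2405/261 ≈ -9.2146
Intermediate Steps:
u = -10 (u = -6 - 1*4 = -6 - 4 = -10)
j(G, Q) = 6 + G**2 (j(G, Q) = G*G + 6 = G**2 + 6 = 6 + G**2)
(141/174 + j(-2, 13)/((-1*(-90))))*u = (141/174 + (6 + (-2)**2)/((-1*(-90))))*(-10) = (141*(1/174) + (6 + 4)/90)*(-10) = (47/58 + 10*(1/90))*(-10) = (47/58 + 1/9)*(-10) = (481/522)*(-10) = -2405/261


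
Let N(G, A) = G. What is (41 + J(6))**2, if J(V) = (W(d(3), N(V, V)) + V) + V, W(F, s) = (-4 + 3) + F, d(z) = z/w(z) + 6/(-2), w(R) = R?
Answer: 2500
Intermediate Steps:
d(z) = -2 (d(z) = z/z + 6/(-2) = 1 + 6*(-1/2) = 1 - 3 = -2)
W(F, s) = -1 + F
J(V) = -3 + 2*V (J(V) = ((-1 - 2) + V) + V = (-3 + V) + V = -3 + 2*V)
(41 + J(6))**2 = (41 + (-3 + 2*6))**2 = (41 + (-3 + 12))**2 = (41 + 9)**2 = 50**2 = 2500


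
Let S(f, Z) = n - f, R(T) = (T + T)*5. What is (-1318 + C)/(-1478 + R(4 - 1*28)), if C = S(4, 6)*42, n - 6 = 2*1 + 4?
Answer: 491/859 ≈ 0.57160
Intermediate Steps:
R(T) = 10*T (R(T) = (2*T)*5 = 10*T)
n = 12 (n = 6 + (2*1 + 4) = 6 + (2 + 4) = 6 + 6 = 12)
S(f, Z) = 12 - f
C = 336 (C = (12 - 1*4)*42 = (12 - 4)*42 = 8*42 = 336)
(-1318 + C)/(-1478 + R(4 - 1*28)) = (-1318 + 336)/(-1478 + 10*(4 - 1*28)) = -982/(-1478 + 10*(4 - 28)) = -982/(-1478 + 10*(-24)) = -982/(-1478 - 240) = -982/(-1718) = -982*(-1/1718) = 491/859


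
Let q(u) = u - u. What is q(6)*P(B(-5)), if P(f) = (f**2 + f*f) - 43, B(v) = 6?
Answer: 0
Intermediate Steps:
q(u) = 0
P(f) = -43 + 2*f**2 (P(f) = (f**2 + f**2) - 43 = 2*f**2 - 43 = -43 + 2*f**2)
q(6)*P(B(-5)) = 0*(-43 + 2*6**2) = 0*(-43 + 2*36) = 0*(-43 + 72) = 0*29 = 0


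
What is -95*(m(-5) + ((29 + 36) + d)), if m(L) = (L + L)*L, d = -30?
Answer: -8075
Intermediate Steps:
m(L) = 2*L² (m(L) = (2*L)*L = 2*L²)
-95*(m(-5) + ((29 + 36) + d)) = -95*(2*(-5)² + ((29 + 36) - 30)) = -95*(2*25 + (65 - 30)) = -95*(50 + 35) = -95*85 = -8075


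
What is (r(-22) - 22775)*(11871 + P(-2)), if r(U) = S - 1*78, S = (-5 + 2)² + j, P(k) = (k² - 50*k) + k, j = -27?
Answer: -273834483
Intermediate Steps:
P(k) = k² - 49*k
S = -18 (S = (-5 + 2)² - 27 = (-3)² - 27 = 9 - 27 = -18)
r(U) = -96 (r(U) = -18 - 1*78 = -18 - 78 = -96)
(r(-22) - 22775)*(11871 + P(-2)) = (-96 - 22775)*(11871 - 2*(-49 - 2)) = -22871*(11871 - 2*(-51)) = -22871*(11871 + 102) = -22871*11973 = -273834483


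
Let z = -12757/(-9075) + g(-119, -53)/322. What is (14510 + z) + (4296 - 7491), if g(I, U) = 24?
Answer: 16534226402/1461075 ≈ 11316.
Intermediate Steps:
z = 2162777/1461075 (z = -12757/(-9075) + 24/322 = -12757*(-1/9075) + 24*(1/322) = 12757/9075 + 12/161 = 2162777/1461075 ≈ 1.4803)
(14510 + z) + (4296 - 7491) = (14510 + 2162777/1461075) + (4296 - 7491) = 21202361027/1461075 - 3195 = 16534226402/1461075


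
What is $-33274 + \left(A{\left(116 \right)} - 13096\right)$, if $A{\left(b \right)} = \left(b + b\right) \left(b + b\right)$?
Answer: $7454$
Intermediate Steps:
$A{\left(b \right)} = 4 b^{2}$ ($A{\left(b \right)} = 2 b 2 b = 4 b^{2}$)
$-33274 + \left(A{\left(116 \right)} - 13096\right) = -33274 + \left(4 \cdot 116^{2} - 13096\right) = -33274 + \left(4 \cdot 13456 - 13096\right) = -33274 + \left(53824 - 13096\right) = -33274 + 40728 = 7454$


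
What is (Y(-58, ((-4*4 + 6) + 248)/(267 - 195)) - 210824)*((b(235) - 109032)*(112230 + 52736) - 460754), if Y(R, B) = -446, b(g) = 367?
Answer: 3787329783992880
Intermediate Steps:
(Y(-58, ((-4*4 + 6) + 248)/(267 - 195)) - 210824)*((b(235) - 109032)*(112230 + 52736) - 460754) = (-446 - 210824)*((367 - 109032)*(112230 + 52736) - 460754) = -211270*(-108665*164966 - 460754) = -211270*(-17926030390 - 460754) = -211270*(-17926491144) = 3787329783992880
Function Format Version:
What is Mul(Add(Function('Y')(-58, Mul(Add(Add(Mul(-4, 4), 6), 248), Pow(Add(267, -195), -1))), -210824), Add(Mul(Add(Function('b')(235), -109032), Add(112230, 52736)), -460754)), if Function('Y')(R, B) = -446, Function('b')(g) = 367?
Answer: 3787329783992880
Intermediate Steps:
Mul(Add(Function('Y')(-58, Mul(Add(Add(Mul(-4, 4), 6), 248), Pow(Add(267, -195), -1))), -210824), Add(Mul(Add(Function('b')(235), -109032), Add(112230, 52736)), -460754)) = Mul(Add(-446, -210824), Add(Mul(Add(367, -109032), Add(112230, 52736)), -460754)) = Mul(-211270, Add(Mul(-108665, 164966), -460754)) = Mul(-211270, Add(-17926030390, -460754)) = Mul(-211270, -17926491144) = 3787329783992880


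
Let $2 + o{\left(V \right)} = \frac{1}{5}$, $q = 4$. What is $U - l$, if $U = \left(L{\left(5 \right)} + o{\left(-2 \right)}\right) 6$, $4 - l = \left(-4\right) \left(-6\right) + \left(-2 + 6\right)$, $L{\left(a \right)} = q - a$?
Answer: $\frac{36}{5} \approx 7.2$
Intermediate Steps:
$o{\left(V \right)} = - \frac{9}{5}$ ($o{\left(V \right)} = -2 + \frac{1}{5} = - \frac{9}{5}$)
$L{\left(a \right)} = 4 - a$
$l = -24$ ($l = 4 - \left(\left(-4\right) \left(-6\right) + \left(-2 + 6\right)\right) = 4 - \left(24 + 4\right) = 4 - 28 = -24$)
$U = - \frac{84}{5}$ ($U = \left(\left(4 - 5\right) - \frac{9}{5}\right) 6 = \left(-1 - \frac{9}{5}\right) 6 = \left(- \frac{14}{5}\right) 6 = - \frac{84}{5} \approx -16.8$)
$U - l = - \frac{84}{5} - -24 = - \frac{84}{5} + 24 = \frac{36}{5}$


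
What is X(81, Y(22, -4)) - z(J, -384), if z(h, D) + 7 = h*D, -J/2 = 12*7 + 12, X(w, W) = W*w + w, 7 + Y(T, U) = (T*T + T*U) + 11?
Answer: -41240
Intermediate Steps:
Y(T, U) = 4 + T² + T*U (Y(T, U) = -7 + ((T*T + T*U) + 11) = -7 + ((T² + T*U) + 11) = -7 + (11 + T² + T*U) = 4 + T² + T*U)
X(w, W) = w + W*w
J = -192 (J = -2*(12*7 + 12) = -2*(84 + 12) = -2*96 = -192)
z(h, D) = -7 + D*h (z(h, D) = -7 + h*D = -7 + D*h)
X(81, Y(22, -4)) - z(J, -384) = 81*(1 + (4 + 22² + 22*(-4))) - (-7 - 384*(-192)) = 81*(1 + (4 + 484 - 88)) - (-7 + 73728) = 81*(1 + 400) - 1*73721 = 81*401 - 73721 = 32481 - 73721 = -41240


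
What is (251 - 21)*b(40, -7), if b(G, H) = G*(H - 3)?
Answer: -92000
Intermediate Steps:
b(G, H) = G*(-3 + H)
(251 - 21)*b(40, -7) = (251 - 21)*(40*(-3 - 7)) = 230*(40*(-10)) = 230*(-400) = -92000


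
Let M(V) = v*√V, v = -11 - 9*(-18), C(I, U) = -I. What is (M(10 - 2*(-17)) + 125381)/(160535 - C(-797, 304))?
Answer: 125381/159738 + 151*√11/79869 ≈ 0.79119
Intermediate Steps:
v = 151 (v = -11 + 162 = 151)
M(V) = 151*√V
(M(10 - 2*(-17)) + 125381)/(160535 - C(-797, 304)) = (151*√(10 - 2*(-17)) + 125381)/(160535 - (-1)*(-797)) = (151*√(10 + 34) + 125381)/(160535 - 1*797) = (151*√44 + 125381)/(160535 - 797) = (151*(2*√11) + 125381)/159738 = (302*√11 + 125381)*(1/159738) = (125381 + 302*√11)*(1/159738) = 125381/159738 + 151*√11/79869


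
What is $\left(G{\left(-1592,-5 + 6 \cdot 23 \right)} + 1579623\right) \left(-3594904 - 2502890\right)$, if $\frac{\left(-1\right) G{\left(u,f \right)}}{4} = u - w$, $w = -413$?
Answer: $-9660972848166$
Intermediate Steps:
$G{\left(u,f \right)} = -1652 - 4 u$ ($G{\left(u,f \right)} = - 4 \left(u - -413\right) = - 4 \left(u + 413\right) = - 4 \left(413 + u\right) = -1652 - 4 u$)
$\left(G{\left(-1592,-5 + 6 \cdot 23 \right)} + 1579623\right) \left(-3594904 - 2502890\right) = \left(\left(-1652 - -6368\right) + 1579623\right) \left(-3594904 - 2502890\right) = \left(\left(-1652 + 6368\right) + 1579623\right) \left(-6097794\right) = \left(4716 + 1579623\right) \left(-6097794\right) = 1584339 \left(-6097794\right) = -9660972848166$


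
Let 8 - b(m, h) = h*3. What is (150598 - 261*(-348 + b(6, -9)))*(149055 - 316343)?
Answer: -38859496808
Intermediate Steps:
b(m, h) = 8 - 3*h (b(m, h) = 8 - h*3 = 8 - 3*h)
(150598 - 261*(-348 + b(6, -9)))*(149055 - 316343) = (150598 - 261*(-348 + (8 - 3*(-9))))*(149055 - 316343) = (150598 - 261*(-348 + (8 + 27)))*(-167288) = (150598 - 261*(-348 + 35))*(-167288) = (150598 - 261*(-313))*(-167288) = (150598 + 81693)*(-167288) = 232291*(-167288) = -38859496808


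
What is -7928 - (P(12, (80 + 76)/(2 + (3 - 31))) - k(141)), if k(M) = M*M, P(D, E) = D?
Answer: 11941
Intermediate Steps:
k(M) = M²
-7928 - (P(12, (80 + 76)/(2 + (3 - 31))) - k(141)) = -7928 - (12 - 1*141²) = -7928 - (12 - 1*19881) = -7928 - (12 - 19881) = -7928 - 1*(-19869) = -7928 + 19869 = 11941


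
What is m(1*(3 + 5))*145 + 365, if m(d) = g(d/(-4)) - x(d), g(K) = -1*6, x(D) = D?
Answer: -1665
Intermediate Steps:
g(K) = -6
m(d) = -6 - d
m(1*(3 + 5))*145 + 365 = (-6 - (3 + 5))*145 + 365 = (-6 - 8)*145 + 365 = -14*145 + 365 = -2030 + 365 = -1665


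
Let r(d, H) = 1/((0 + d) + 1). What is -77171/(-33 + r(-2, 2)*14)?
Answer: 77171/47 ≈ 1641.9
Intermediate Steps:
r(d, H) = 1/(1 + d) (r(d, H) = 1/(d + 1) = 1/(1 + d))
-77171/(-33 + r(-2, 2)*14) = -77171/(-33 + 14/(1 - 2)) = -77171/(-33 + 14/(-1)) = -77171/(-33 - 1*14) = -77171/(-33 - 14) = -77171/(-47) = -77171*(-1/47) = 77171/47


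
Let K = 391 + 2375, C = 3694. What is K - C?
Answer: -928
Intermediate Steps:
K = 2766
K - C = 2766 - 1*3694 = 2766 - 3694 = -928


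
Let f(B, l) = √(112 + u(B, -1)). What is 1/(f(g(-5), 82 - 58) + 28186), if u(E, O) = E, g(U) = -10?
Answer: 829/23366191 - √102/794450494 ≈ 3.5466e-5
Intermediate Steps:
f(B, l) = √(112 + B)
1/(f(g(-5), 82 - 58) + 28186) = 1/(√(112 - 10) + 28186) = 1/(√102 + 28186) = 1/(28186 + √102)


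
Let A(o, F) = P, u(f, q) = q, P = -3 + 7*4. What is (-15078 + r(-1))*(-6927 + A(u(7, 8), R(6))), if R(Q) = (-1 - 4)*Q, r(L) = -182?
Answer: 105324520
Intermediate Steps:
P = 25 (P = -3 + 28 = 25)
R(Q) = -5*Q
A(o, F) = 25
(-15078 + r(-1))*(-6927 + A(u(7, 8), R(6))) = (-15078 - 182)*(-6927 + 25) = -15260*(-6902) = 105324520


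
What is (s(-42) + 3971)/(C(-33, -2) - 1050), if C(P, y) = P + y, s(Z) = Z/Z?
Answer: -3972/1085 ≈ -3.6608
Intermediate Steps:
s(Z) = 1
(s(-42) + 3971)/(C(-33, -2) - 1050) = (1 + 3971)/((-33 - 2) - 1050) = 3972/(-35 - 1050) = 3972/(-1085) = 3972*(-1/1085) = -3972/1085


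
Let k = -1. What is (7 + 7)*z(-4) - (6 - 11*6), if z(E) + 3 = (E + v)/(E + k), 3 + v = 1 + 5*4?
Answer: -106/5 ≈ -21.200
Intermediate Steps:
v = 18 (v = -3 + (1 + 5*4) = -3 + (1 + 20) = -3 + 21 = 18)
z(E) = -3 + (18 + E)/(-1 + E) (z(E) = -3 + (E + 18)/(E - 1) = -3 + (18 + E)/(-1 + E))
(7 + 7)*z(-4) - (6 - 11*6) = (7 + 7)*((21 - 2*(-4))/(-1 - 4)) - (6 - 11*6) = 14*((21 + 8)/(-5)) - (6 - 66) = 14*(-1/5*29) - 1*(-60) = 14*(-29/5) + 60 = -406/5 + 60 = -106/5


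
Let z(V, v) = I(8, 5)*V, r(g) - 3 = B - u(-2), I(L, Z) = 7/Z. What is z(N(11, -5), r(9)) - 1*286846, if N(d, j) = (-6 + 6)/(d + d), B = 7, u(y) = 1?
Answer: -286846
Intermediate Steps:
r(g) = 9 (r(g) = 3 + (7 - 1*1) = 3 + (7 - 1) = 3 + 6 = 9)
N(d, j) = 0 (N(d, j) = 0/((2*d)) = 0*(1/(2*d)) = 0)
z(V, v) = 7*V/5 (z(V, v) = (7/5)*V = (7*(1/5))*V = 7*V/5)
z(N(11, -5), r(9)) - 1*286846 = (7/5)*0 - 1*286846 = 0 - 286846 = -286846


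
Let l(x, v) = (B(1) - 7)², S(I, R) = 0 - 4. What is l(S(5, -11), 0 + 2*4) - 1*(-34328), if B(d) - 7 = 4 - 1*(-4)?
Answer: 34392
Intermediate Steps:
S(I, R) = -4
B(d) = 15 (B(d) = 7 + (4 - 1*(-4)) = 7 + (4 + 4) = 7 + 8 = 15)
l(x, v) = 64 (l(x, v) = (15 - 7)² = 8² = 64)
l(S(5, -11), 0 + 2*4) - 1*(-34328) = 64 - 1*(-34328) = 64 + 34328 = 34392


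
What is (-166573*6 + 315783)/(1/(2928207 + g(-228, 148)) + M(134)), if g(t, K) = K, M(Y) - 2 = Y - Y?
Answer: -95332597025/278891 ≈ -3.4183e+5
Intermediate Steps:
M(Y) = 2 (M(Y) = 2 + (Y - Y) = 2 + 0 = 2)
(-166573*6 + 315783)/(1/(2928207 + g(-228, 148)) + M(134)) = (-166573*6 + 315783)/(1/(2928207 + 148) + 2) = (-999438 + 315783)/(1/2928355 + 2) = -683655/(1/2928355 + 2) = -683655/5856711/2928355 = -683655*2928355/5856711 = -95332597025/278891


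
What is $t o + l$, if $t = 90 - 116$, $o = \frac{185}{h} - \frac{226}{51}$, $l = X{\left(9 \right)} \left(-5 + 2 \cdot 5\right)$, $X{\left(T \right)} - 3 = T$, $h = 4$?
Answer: $- \frac{104783}{102} \approx -1027.3$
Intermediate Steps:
$X{\left(T \right)} = 3 + T$
$l = 60$ ($l = \left(3 + 9\right) \left(-5 + 2 \cdot 5\right) = 12 \left(-5 + 10\right) = 12 \cdot 5 = 60$)
$o = \frac{8531}{204}$ ($o = \frac{185}{4} - \frac{226}{51} = \frac{8531}{204} \approx 41.819$)
$t = -26$
$t o + l = \left(-26\right) \frac{8531}{204} + 60 = - \frac{110903}{102} + 60 = - \frac{104783}{102}$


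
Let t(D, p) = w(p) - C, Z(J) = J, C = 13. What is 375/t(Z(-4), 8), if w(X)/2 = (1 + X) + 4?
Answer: 375/13 ≈ 28.846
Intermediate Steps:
w(X) = 10 + 2*X (w(X) = 2*((1 + X) + 4) = 2*(5 + X) = 10 + 2*X)
t(D, p) = -3 + 2*p (t(D, p) = (10 + 2*p) - 1*13 = (10 + 2*p) - 13 = -3 + 2*p)
375/t(Z(-4), 8) = 375/(-3 + 2*8) = 375/(-3 + 16) = 375/13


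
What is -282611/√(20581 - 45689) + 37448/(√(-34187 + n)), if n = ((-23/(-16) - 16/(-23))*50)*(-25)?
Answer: I*(-30330464*√311927518 + 61819177973*√6277)/2746099622 ≈ 1588.5*I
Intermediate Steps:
n = -490625/184 (n = ((-23*(-1/16) - 16*(-1/23))*50)*(-25) = ((23/16 + 16/23)*50)*(-25) = ((785/368)*50)*(-25) = (19625/184)*(-25) = -490625/184 ≈ -2666.4)
-282611/√(20581 - 45689) + 37448/(√(-34187 + n)) = -282611/√(20581 - 45689) + 37448/(√(-34187 - 490625/184)) = -282611*(-I*√6277/12554) + 37448/(√(-6781033/184)) = -282611*(-I*√6277/12554) + 37448/((I*√311927518/92)) = -(-282611)*I*√6277/12554 + 37448*(-2*I*√311927518/6781033) = 282611*I*√6277/12554 - 2416*I*√311927518/218743 = -2416*I*√311927518/218743 + 282611*I*√6277/12554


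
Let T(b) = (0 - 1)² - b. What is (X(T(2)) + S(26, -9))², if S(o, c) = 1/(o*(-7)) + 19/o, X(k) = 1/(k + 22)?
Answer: 44521/74529 ≈ 0.59736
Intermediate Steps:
T(b) = 1 - b (T(b) = (-1)² - b = 1 - b)
X(k) = 1/(22 + k)
S(o, c) = 132/(7*o) (S(o, c) = -⅐/o + 19/o = -1/(7*o) + 19/o = 132/(7*o))
(X(T(2)) + S(26, -9))² = (1/(22 + (1 - 1*2)) + (132/7)/26)² = (1/(22 + (1 - 2)) + (132/7)*(1/26))² = (1/(22 - 1) + 66/91)² = (1/21 + 66/91)² = (211/273)² = 44521/74529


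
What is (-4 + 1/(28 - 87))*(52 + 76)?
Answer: -30336/59 ≈ -514.17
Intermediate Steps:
(-4 + 1/(28 - 87))*(52 + 76) = (-4 + 1/(-59))*128 = (-4 - 1/59)*128 = -237/59*128 = -30336/59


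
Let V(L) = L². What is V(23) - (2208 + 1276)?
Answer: -2955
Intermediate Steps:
V(23) - (2208 + 1276) = 23² - (2208 + 1276) = 529 - 1*3484 = 529 - 3484 = -2955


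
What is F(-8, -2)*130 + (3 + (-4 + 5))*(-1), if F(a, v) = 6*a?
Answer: -6244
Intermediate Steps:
F(-8, -2)*130 + (3 + (-4 + 5))*(-1) = (6*(-8))*130 + (3 + (-4 + 5))*(-1) = -48*130 + (3 + 1)*(-1) = -6240 + 4*(-1) = -6240 - 4 = -6244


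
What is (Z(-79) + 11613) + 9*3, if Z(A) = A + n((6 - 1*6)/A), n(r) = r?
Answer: 11561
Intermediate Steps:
Z(A) = A (Z(A) = A + (6 - 1*6)/A = A + (6 - 6)/A = A + 0/A = A + 0 = A)
(Z(-79) + 11613) + 9*3 = (-79 + 11613) + 9*3 = 11534 + 27 = 11561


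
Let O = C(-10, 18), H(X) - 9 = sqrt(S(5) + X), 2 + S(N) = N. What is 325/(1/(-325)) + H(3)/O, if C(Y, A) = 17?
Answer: -1795616/17 + sqrt(6)/17 ≈ -1.0562e+5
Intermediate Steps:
S(N) = -2 + N
H(X) = 9 + sqrt(3 + X) (H(X) = 9 + sqrt((-2 + 5) + X) = 9 + sqrt(3 + X))
O = 17
325/(1/(-325)) + H(3)/O = 325/(1/(-325)) + (9 + sqrt(3 + 3))/17 = 325/(-1/325) + (9 + sqrt(6))*(1/17) = 325*(-325) + (9/17 + sqrt(6)/17) = -105625 + (9/17 + sqrt(6)/17) = -1795616/17 + sqrt(6)/17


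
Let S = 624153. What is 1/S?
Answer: 1/624153 ≈ 1.6022e-6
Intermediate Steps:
1/S = 1/624153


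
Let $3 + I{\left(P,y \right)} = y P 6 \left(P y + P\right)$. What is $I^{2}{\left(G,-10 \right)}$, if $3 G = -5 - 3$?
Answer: $14722569$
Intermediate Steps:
$G = - \frac{8}{3}$ ($G = \frac{-5 - 3}{3} = \frac{1}{3} \left(-8\right) = - \frac{8}{3} \approx -2.6667$)
$I{\left(P,y \right)} = -3 + 6 P y \left(P + P y\right)$ ($I{\left(P,y \right)} = -3 + y P 6 \left(P y + P\right) = -3 + y 6 P \left(P + P y\right) = -3 + 6 P y \left(P + P y\right)$)
$I^{2}{\left(G,-10 \right)} = \left(-3 + 6 \left(-10\right) \left(- \frac{8}{3}\right)^{2} + 6 \left(- \frac{8}{3}\right)^{2} \left(-10\right)^{2}\right)^{2} = \left(-3 + 6 \left(-10\right) \frac{64}{9} + 6 \cdot \frac{64}{9} \cdot 100\right)^{2} = \left(-3 - \frac{1280}{3} + \frac{12800}{3}\right)^{2} = 3837^{2} = 14722569$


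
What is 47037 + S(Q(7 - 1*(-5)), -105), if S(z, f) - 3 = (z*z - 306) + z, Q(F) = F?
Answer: 46890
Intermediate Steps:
S(z, f) = -303 + z + z² (S(z, f) = 3 + ((z*z - 306) + z) = 3 + ((z² - 306) + z) = 3 + ((-306 + z²) + z) = 3 + (-306 + z + z²) = -303 + z + z²)
47037 + S(Q(7 - 1*(-5)), -105) = 47037 + (-303 + (7 - 1*(-5)) + (7 - 1*(-5))²) = 47037 + (-303 + (7 + 5) + (7 + 5)²) = 47037 + (-303 + 12 + 12²) = 47037 + (-303 + 12 + 144) = 47037 - 147 = 46890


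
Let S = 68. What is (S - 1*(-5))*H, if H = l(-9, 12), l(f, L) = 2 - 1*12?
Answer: -730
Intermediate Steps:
l(f, L) = -10 (l(f, L) = 2 - 12 = -10)
H = -10
(S - 1*(-5))*H = (68 - 1*(-5))*(-10) = (68 + 5)*(-10) = 73*(-10) = -730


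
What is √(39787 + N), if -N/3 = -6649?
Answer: √59734 ≈ 244.41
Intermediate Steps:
N = 19947 (N = -3*(-6649) = 19947)
√(39787 + N) = √(39787 + 19947) = √59734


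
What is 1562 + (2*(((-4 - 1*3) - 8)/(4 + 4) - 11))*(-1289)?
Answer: 139015/4 ≈ 34754.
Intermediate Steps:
1562 + (2*(((-4 - 1*3) - 8)/(4 + 4) - 11))*(-1289) = 1562 + (2*(((-4 - 3) - 8)/8 - 11))*(-1289) = 1562 + (2*((-7 - 8)*(1/8) - 11))*(-1289) = 1562 + (2*(-15*1/8 - 11))*(-1289) = 1562 + (2*(-15/8 - 11))*(-1289) = 1562 + (2*(-103/8))*(-1289) = 1562 - 103/4*(-1289) = 1562 + 132767/4 = 139015/4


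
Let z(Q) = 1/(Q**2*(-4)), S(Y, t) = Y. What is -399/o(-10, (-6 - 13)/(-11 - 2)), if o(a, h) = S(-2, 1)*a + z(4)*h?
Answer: -331968/16621 ≈ -19.973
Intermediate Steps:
z(Q) = -1/(4*Q**2) (z(Q) = 1/(-4*Q**2) = -1/(4*Q**2))
o(a, h) = -2*a - h/64 (o(a, h) = -2*a + (-1/4/4**2)*h = -2*a + (-1/4*1/16)*h = -2*a - h/64)
-399/o(-10, (-6 - 13)/(-11 - 2)) = -399/(-2*(-10) - (-6 - 13)/(64*(-11 - 2))) = -399/(20 - (-19)/(64*(-13))) = -399/(20 - (-19)*(-1)/(64*13)) = -399/(20 - 1/64*19/13) = -399/(20 - 19/832) = -399/16621/832 = -399*832/16621 = -331968/16621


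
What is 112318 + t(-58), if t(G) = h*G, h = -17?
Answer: 113304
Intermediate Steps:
t(G) = -17*G
112318 + t(-58) = 112318 - 17*(-58) = 112318 + 986 = 113304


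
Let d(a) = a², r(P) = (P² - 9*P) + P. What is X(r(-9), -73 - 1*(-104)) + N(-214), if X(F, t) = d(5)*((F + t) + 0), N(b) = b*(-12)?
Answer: 7168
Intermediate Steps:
N(b) = -12*b
r(P) = P² - 8*P
X(F, t) = 25*F + 25*t (X(F, t) = 5²*((F + t) + 0) = 25*(F + t) = 25*F + 25*t)
X(r(-9), -73 - 1*(-104)) + N(-214) = (25*(-9*(-8 - 9)) + 25*(-73 - 1*(-104))) - 12*(-214) = (25*(-9*(-17)) + 25*(-73 + 104)) + 2568 = (25*153 + 25*31) + 2568 = (3825 + 775) + 2568 = 4600 + 2568 = 7168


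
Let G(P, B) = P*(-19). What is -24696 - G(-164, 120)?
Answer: -27812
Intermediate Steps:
G(P, B) = -19*P
-24696 - G(-164, 120) = -24696 - (-19)*(-164) = -24696 - 1*3116 = -24696 - 3116 = -27812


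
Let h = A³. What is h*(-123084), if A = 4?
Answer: -7877376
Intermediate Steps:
h = 64 (h = 4³ = 64)
h*(-123084) = 64*(-123084) = -7877376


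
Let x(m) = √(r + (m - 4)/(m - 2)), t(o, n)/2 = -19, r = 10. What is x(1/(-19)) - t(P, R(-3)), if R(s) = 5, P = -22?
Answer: 38 + √18213/39 ≈ 41.460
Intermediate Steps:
t(o, n) = -38 (t(o, n) = 2*(-19) = -38)
x(m) = √(10 + (-4 + m)/(-2 + m)) (x(m) = √(10 + (m - 4)/(m - 2)) = √(10 + (-4 + m)/(-2 + m)))
x(1/(-19)) - t(P, R(-3)) = √((-24 + 11/(-19))/(-2 + 1/(-19))) - 1*(-38) = √((-24 + 11*(-1/19))/(-2 - 1/19)) + 38 = √((-24 - 11/19)/(-39/19)) + 38 = √(-19/39*(-467/19)) + 38 = √(467/39) + 38 = √18213/39 + 38 = 38 + √18213/39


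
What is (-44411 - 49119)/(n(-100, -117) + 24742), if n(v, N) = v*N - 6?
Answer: -46765/18218 ≈ -2.5670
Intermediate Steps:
n(v, N) = -6 + N*v (n(v, N) = N*v - 6 = -6 + N*v)
(-44411 - 49119)/(n(-100, -117) + 24742) = (-44411 - 49119)/((-6 - 117*(-100)) + 24742) = -93530/((-6 + 11700) + 24742) = -93530/(11694 + 24742) = -93530/36436 = -93530*1/36436 = -46765/18218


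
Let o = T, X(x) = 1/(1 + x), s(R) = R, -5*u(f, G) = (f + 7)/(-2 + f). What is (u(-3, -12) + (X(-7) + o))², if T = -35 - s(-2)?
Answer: 24512401/22500 ≈ 1089.4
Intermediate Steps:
u(f, G) = -(7 + f)/(5*(-2 + f)) (u(f, G) = -(f + 7)/(5*(-2 + f)) = -(7 + f)/(5*(-2 + f)))
T = -33 (T = -35 - 1*(-2) = -35 + 2 = -33)
o = -33
(u(-3, -12) + (X(-7) + o))² = ((-7 - 1*(-3))/(5*(-2 - 3)) + (1/(1 - 7) - 33))² = ((⅕)*(-7 + 3)/(-5) + (1/(-6) - 33))² = ((⅕)*(-⅕)*(-4) + (-⅙ - 33))² = (4/25 - 199/6)² = (-4951/150)² = 24512401/22500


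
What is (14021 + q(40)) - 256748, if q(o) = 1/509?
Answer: -123548042/509 ≈ -2.4273e+5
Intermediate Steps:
q(o) = 1/509
(14021 + q(40)) - 256748 = (14021 + 1/509) - 256748 = 7136690/509 - 256748 = -123548042/509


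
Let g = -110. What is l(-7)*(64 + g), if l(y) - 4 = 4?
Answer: -368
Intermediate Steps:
l(y) = 8 (l(y) = 4 + 4 = 8)
l(-7)*(64 + g) = 8*(64 - 110) = 8*(-46) = -368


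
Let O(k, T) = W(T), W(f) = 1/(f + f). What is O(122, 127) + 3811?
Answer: 967995/254 ≈ 3811.0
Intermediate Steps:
W(f) = 1/(2*f)
O(k, T) = 1/(2*T)
O(122, 127) + 3811 = (1/2)/127 + 3811 = (1/2)*(1/127) + 3811 = 1/254 + 3811 = 967995/254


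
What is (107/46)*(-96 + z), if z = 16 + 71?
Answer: -963/46 ≈ -20.935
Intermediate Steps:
z = 87
(107/46)*(-96 + z) = (107/46)*(-96 + 87) = (107*(1/46))*(-9) = (107/46)*(-9) = -963/46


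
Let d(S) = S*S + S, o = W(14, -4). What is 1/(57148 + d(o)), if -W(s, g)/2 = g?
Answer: 1/57220 ≈ 1.7476e-5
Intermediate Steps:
W(s, g) = -2*g
o = 8 (o = -2*(-4) = 8)
d(S) = S + S**2 (d(S) = S**2 + S = S + S**2)
1/(57148 + d(o)) = 1/(57148 + 8*(1 + 8)) = 1/(57148 + 8*9) = 1/(57148 + 72) = 1/57220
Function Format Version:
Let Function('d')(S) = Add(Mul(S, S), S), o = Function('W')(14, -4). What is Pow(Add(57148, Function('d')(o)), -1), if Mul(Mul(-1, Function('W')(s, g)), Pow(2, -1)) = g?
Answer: Rational(1, 57220) ≈ 1.7476e-5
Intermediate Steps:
Function('W')(s, g) = Mul(-2, g)
o = 8 (o = Mul(-2, -4) = 8)
Function('d')(S) = Add(S, Pow(S, 2)) (Function('d')(S) = Add(Pow(S, 2), S) = Add(S, Pow(S, 2)))
Pow(Add(57148, Function('d')(o)), -1) = Pow(Add(57148, Mul(8, Add(1, 8))), -1) = Pow(Add(57148, Mul(8, 9)), -1) = Pow(Add(57148, 72), -1) = Pow(57220, -1) = Rational(1, 57220)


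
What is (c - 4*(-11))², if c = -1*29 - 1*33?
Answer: 324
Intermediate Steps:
c = -62 (c = -29 - 33 = -62)
(c - 4*(-11))² = (-62 - 4*(-11))² = (-62 + 44)² = (-18)² = 324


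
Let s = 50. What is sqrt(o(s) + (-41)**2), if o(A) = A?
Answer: sqrt(1731) ≈ 41.605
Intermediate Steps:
sqrt(o(s) + (-41)**2) = sqrt(50 + (-41)**2) = sqrt(50 + 1681) = sqrt(1731)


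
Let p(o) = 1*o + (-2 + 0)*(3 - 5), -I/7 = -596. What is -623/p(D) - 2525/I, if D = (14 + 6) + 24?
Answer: -680089/50064 ≈ -13.584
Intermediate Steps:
I = 4172 (I = -7*(-596) = 4172)
D = 44 (D = 20 + 24 = 44)
p(o) = 4 + o (p(o) = o - 2*(-2) = o + 4 = 4 + o)
-623/p(D) - 2525/I = -623/(4 + 44) - 2525/4172 = -623/48 - 2525*1/4172 = -623*1/48 - 2525/4172 = -623/48 - 2525/4172 = -680089/50064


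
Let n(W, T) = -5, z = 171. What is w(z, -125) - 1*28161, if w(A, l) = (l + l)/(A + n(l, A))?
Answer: -2337488/83 ≈ -28163.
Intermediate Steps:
w(A, l) = 2*l/(-5 + A) (w(A, l) = (l + l)/(A - 5) = (2*l)/(-5 + A) = 2*l/(-5 + A))
w(z, -125) - 1*28161 = 2*(-125)/(-5 + 171) - 1*28161 = 2*(-125)/166 - 28161 = 2*(-125)*(1/166) - 28161 = -125/83 - 28161 = -2337488/83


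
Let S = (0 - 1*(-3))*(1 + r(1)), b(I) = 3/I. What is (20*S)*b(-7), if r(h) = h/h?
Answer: -360/7 ≈ -51.429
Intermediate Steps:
r(h) = 1
S = 6 (S = (0 - 1*(-3))*(1 + 1) = (0 + 3)*2 = 3*2 = 6)
(20*S)*b(-7) = (20*6)*(3/(-7)) = 120*(3*(-⅐)) = 120*(-3/7) = -360/7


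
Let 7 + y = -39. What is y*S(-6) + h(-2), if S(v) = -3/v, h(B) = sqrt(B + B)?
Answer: -23 + 2*I ≈ -23.0 + 2.0*I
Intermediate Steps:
h(B) = sqrt(2)*sqrt(B) (h(B) = sqrt(2*B) = sqrt(2)*sqrt(B))
y = -46 (y = -7 - 39 = -46)
y*S(-6) + h(-2) = -(-138)/(-6) + sqrt(2)*sqrt(-2) = -(-138)*(-1)/6 + sqrt(2)*(I*sqrt(2)) = -46*1/2 + 2*I = -23 + 2*I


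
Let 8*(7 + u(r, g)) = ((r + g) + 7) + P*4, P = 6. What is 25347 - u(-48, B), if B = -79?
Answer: 25366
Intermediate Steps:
u(r, g) = -25/8 + g/8 + r/8 (u(r, g) = -7 + (((r + g) + 7) + 6*4)/8 = -7 + (((g + r) + 7) + 24)/8 = -7 + ((7 + g + r) + 24)/8 = -7 + (31 + g + r)/8 = -7 + (31/8 + g/8 + r/8) = -25/8 + g/8 + r/8)
25347 - u(-48, B) = 25347 - (-25/8 + (1/8)*(-79) + (1/8)*(-48)) = 25347 - (-25/8 - 79/8 - 6) = 25347 - 1*(-19) = 25347 + 19 = 25366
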